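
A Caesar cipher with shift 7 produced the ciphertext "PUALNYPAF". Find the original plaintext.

Step 1: Reverse the shift by subtracting 7 from each letter position.
  P (position 15) -> position (15-7) mod 26 = 8 -> I
  U (position 20) -> position (20-7) mod 26 = 13 -> N
  A (position 0) -> position (0-7) mod 26 = 19 -> T
  L (position 11) -> position (11-7) mod 26 = 4 -> E
  N (position 13) -> position (13-7) mod 26 = 6 -> G
  Y (position 24) -> position (24-7) mod 26 = 17 -> R
  P (position 15) -> position (15-7) mod 26 = 8 -> I
  A (position 0) -> position (0-7) mod 26 = 19 -> T
  F (position 5) -> position (5-7) mod 26 = 24 -> Y
Decrypted message: INTEGRITY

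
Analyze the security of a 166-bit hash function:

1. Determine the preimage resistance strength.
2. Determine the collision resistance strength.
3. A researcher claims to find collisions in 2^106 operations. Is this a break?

Step 1: Preimage resistance requires brute-force of 2^166 operations.
Step 2: Collision resistance (birthday bound) = 2^(166/2) = 2^83.
Step 3: The claimed attack costs 2^106 operations.
Step 4: Since 2^106 >= 2^83, the claimed attack is no faster than the generic birthday attack, so this does not break collision resistance.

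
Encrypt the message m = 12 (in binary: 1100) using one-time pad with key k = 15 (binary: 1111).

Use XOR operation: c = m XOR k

Step 1: Write out the XOR operation bit by bit:
  Message: 1100
  Key:     1111
  XOR:     0011
Step 2: Convert to decimal: 0011 = 3.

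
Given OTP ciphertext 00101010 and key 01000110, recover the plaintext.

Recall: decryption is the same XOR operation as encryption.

Step 1: XOR ciphertext with key:
  Ciphertext: 00101010
  Key:        01000110
  XOR:        01101100
Step 2: Plaintext = 01101100 = 108 in decimal.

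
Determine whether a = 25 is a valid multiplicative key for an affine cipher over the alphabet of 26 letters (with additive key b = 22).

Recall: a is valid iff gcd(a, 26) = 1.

Step 1: Compute gcd(25, 26).
Step 2: gcd(25, 26) = 1.
Since gcd = 1, 25 is coprime with 26, so it is a valid key.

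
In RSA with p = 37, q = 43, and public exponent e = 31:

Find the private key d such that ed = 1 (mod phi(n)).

Step 1: n = 37 * 43 = 1591.
Step 2: phi(n) = 36 * 42 = 1512.
Step 3: Find d such that 31 * d = 1 (mod 1512).
Step 4: d = 31^(-1) mod 1512 = 439.
Verification: 31 * 439 = 13609 = 9 * 1512 + 1.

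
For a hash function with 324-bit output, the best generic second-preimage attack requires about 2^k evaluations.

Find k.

Step 1: The hash has a 324-bit output.
Step 2: Second-preimage resistance means: given a specific input x, it should be infeasible to find a different y with h(y) = h(x).
With a 324-bit output, a generic search for a second preimage costs about 2^324 evaluations (each trial matches the fixed target with probability 2^-324).
Step 3: Security level = 324 bits.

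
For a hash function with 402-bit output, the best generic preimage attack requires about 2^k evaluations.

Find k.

Step 1: The hash has a 402-bit output.
Step 2: Preimage resistance means: given a digest h(x), it should be infeasible to find any input that hashes to it.
With a 402-bit output there are 2^402 possible digests, so a generic brute-force preimage search costs about 2^402 evaluations.
Step 3: Security level = 402 bits.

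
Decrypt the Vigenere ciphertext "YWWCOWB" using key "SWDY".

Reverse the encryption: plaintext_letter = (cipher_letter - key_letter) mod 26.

Step 1: Extend key: SWDYSWD
Step 2: Decrypt each letter (c - k) mod 26:
  Y(24) - S(18) = (24-18) mod 26 = 6 = G
  W(22) - W(22) = (22-22) mod 26 = 0 = A
  W(22) - D(3) = (22-3) mod 26 = 19 = T
  C(2) - Y(24) = (2-24) mod 26 = 4 = E
  O(14) - S(18) = (14-18) mod 26 = 22 = W
  W(22) - W(22) = (22-22) mod 26 = 0 = A
  B(1) - D(3) = (1-3) mod 26 = 24 = Y
Plaintext: GATEWAY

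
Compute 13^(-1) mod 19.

Step 1: We need x such that 13 * x = 1 (mod 19).
Step 2: Using the extended Euclidean algorithm or trial:
  13 * 3 = 39 = 2 * 19 + 1.
Step 3: Since 39 mod 19 = 1, the inverse is x = 3.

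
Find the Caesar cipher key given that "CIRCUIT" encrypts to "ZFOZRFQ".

Step 1: Compare first letters: C (position 2) -> Z (position 25).
Step 2: Shift = (25 - 2) mod 26 = 23.
The shift value is 23.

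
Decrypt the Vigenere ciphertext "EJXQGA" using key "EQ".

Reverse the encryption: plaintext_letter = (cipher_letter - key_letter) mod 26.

Step 1: Extend key: EQEQEQ
Step 2: Decrypt each letter (c - k) mod 26:
  E(4) - E(4) = (4-4) mod 26 = 0 = A
  J(9) - Q(16) = (9-16) mod 26 = 19 = T
  X(23) - E(4) = (23-4) mod 26 = 19 = T
  Q(16) - Q(16) = (16-16) mod 26 = 0 = A
  G(6) - E(4) = (6-4) mod 26 = 2 = C
  A(0) - Q(16) = (0-16) mod 26 = 10 = K
Plaintext: ATTACK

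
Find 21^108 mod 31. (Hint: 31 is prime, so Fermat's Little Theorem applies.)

Step 1: Since 31 is prime, by Fermat's Little Theorem: 21^30 = 1 (mod 31).
Step 2: Reduce exponent: 108 mod 30 = 18.
Step 3: So 21^108 = 21^18 (mod 31).
Step 4: 21^18 mod 31 = 8.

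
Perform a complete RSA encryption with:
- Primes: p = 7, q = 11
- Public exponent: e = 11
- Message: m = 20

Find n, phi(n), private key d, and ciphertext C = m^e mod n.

Step 1: n = 7 * 11 = 77.
Step 2: phi(n) = (7-1)(11-1) = 6 * 10 = 60.
Step 3: Find d = 11^(-1) mod 60 = 11.
  Verify: 11 * 11 = 121 = 1 (mod 60).
Step 4: C = 20^11 mod 77 = 20.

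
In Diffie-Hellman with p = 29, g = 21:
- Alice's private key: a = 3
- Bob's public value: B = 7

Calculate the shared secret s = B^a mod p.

Step 1: s = B^a mod p = 7^3 mod 29.
  7^1 mod 29 = 7
  7^2 mod 29 = (7 * 7) mod 29 = 20
  7^3 mod 29 = (20 * 7) mod 29 = 24
Result: shared secret = 24.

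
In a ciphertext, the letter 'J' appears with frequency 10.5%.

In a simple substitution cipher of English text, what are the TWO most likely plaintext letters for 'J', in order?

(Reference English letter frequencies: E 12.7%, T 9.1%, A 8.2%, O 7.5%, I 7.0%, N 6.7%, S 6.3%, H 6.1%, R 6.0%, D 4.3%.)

Step 1: Observed frequency of 'J' is 10.5%.
Step 2: Compute distances to each reference frequency and sort:
  T (9.1%): difference = 1.4% <-- BEST
  E (12.7%): difference = 2.2% <-- RUNNER-UP
  A (8.2%): difference = 2.3%
  O (7.5%): difference = 3.0%
  I (7.0%): difference = 3.5%
Step 3: Most likely is 'T' (9.1%, diff 1.4%); second most likely is 'E' (12.7%, diff 2.2%).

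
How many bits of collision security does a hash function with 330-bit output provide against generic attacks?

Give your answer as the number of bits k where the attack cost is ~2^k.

Step 1: The hash has a 330-bit output.
Step 2: Collision resistance means it should be infeasible to find any x != y with h(x) = h(y).
By the birthday bound, a generic collision search succeeds after about sqrt(2^330) = 2^(330/2) = 2^165 evaluations.
Step 3: Security level = 165 bits.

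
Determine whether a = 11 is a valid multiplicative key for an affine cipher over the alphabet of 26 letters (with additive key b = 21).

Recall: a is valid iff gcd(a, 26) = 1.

Step 1: Compute gcd(11, 26).
Step 2: gcd(11, 26) = 1.
Since gcd = 1, 11 is coprime with 26, so it is a valid key.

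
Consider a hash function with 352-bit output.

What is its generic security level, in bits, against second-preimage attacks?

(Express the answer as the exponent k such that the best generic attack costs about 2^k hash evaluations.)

Step 1: The hash has a 352-bit output.
Step 2: Second-preimage resistance means: given a specific input x, it should be infeasible to find a different y with h(y) = h(x).
With a 352-bit output, a generic search for a second preimage costs about 2^352 evaluations (each trial matches the fixed target with probability 2^-352).
Step 3: Security level = 352 bits.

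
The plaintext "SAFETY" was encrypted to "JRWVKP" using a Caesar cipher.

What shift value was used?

Step 1: Compare first letters: S (position 18) -> J (position 9).
Step 2: Shift = (9 - 18) mod 26 = 17.
The shift value is 17.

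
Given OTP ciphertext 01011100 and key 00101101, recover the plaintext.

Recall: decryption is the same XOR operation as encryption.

Step 1: XOR ciphertext with key:
  Ciphertext: 01011100
  Key:        00101101
  XOR:        01110001
Step 2: Plaintext = 01110001 = 113 in decimal.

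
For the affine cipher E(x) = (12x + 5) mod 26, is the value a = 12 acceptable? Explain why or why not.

Step 1: Compute gcd(12, 26).
Step 2: gcd(12, 26) = 2.
Since gcd = 2 != 1, 12 shares a common factor with 26, so it cannot be used.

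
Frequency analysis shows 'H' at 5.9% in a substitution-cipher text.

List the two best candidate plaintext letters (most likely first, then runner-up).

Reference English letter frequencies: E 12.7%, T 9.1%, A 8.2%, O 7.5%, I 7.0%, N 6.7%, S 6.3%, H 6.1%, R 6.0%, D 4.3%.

Step 1: Observed frequency of 'H' is 5.9%.
Step 2: Compute distances to each reference frequency and sort:
  R (6.0%): difference = 0.1% <-- BEST
  H (6.1%): difference = 0.2% <-- RUNNER-UP
  S (6.3%): difference = 0.4%
  N (6.7%): difference = 0.8%
  I (7.0%): difference = 1.1%
Step 3: Most likely is 'R' (6.0%, diff 0.1%); second most likely is 'H' (6.1%, diff 0.2%).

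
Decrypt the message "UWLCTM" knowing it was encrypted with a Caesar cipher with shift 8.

Step 1: Reverse the shift by subtracting 8 from each letter position.
  U (position 20) -> position (20-8) mod 26 = 12 -> M
  W (position 22) -> position (22-8) mod 26 = 14 -> O
  L (position 11) -> position (11-8) mod 26 = 3 -> D
  C (position 2) -> position (2-8) mod 26 = 20 -> U
  T (position 19) -> position (19-8) mod 26 = 11 -> L
  M (position 12) -> position (12-8) mod 26 = 4 -> E
Decrypted message: MODULE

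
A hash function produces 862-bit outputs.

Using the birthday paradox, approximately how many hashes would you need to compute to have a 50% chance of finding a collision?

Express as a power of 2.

Step 1: The birthday paradox gives collision probability ~50% after sqrt(2^n) = 2^(n/2) hashes.
Step 2: For 862-bit output: 2^(862/2) = 2^431.
Step 3: Approximately 2^431 hash computations needed.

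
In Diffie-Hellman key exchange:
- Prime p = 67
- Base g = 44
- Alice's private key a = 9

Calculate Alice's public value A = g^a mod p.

Step 1: A = g^a mod p = 44^9 mod 67.
  44^1 mod 67 = 44
  44^2 mod 67 = (44 * 44) mod 67 = 60
  44^3 mod 67 = (60 * 44) mod 67 = 27
  44^4 mod 67 = (27 * 44) mod 67 = 49
  44^5 mod 67 = (49 * 44) mod 67 = 12
  44^6 mod 67 = (12 * 44) mod 67 = 59
  44^7 mod 67 = (59 * 44) mod 67 = 50
  44^8 mod 67 = (50 * 44) mod 67 = 56
  44^9 mod 67 = (56 * 44) mod 67 = 52
Result: A = 52.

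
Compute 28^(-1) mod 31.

Step 1: We need x such that 28 * x = 1 (mod 31).
Step 2: Using the extended Euclidean algorithm or trial:
  28 * 10 = 280 = 9 * 31 + 1.
Step 3: Since 280 mod 31 = 1, the inverse is x = 10.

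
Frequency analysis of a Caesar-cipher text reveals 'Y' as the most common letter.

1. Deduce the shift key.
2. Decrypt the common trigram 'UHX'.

Step 1: In English, 'E' is the most frequent letter (12.7%).
Step 2: The most frequent ciphertext letter is 'Y' (position 24).
Step 3: Shift = (24 - 4) mod 26 = 20.
Step 4: Decrypt 'UHX' by shifting back 20:
  U -> A
  H -> N
  X -> D
Step 5: 'UHX' decrypts to 'AND'.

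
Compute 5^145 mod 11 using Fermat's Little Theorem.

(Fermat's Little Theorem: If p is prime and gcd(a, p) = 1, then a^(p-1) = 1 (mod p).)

Step 1: Since 11 is prime, by Fermat's Little Theorem: 5^10 = 1 (mod 11).
Step 2: Reduce exponent: 145 mod 10 = 5.
Step 3: So 5^145 = 5^5 (mod 11).
Step 4: 5^5 mod 11 = 1.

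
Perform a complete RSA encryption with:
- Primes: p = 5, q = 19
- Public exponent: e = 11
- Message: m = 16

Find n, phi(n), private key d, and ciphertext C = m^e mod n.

Step 1: n = 5 * 19 = 95.
Step 2: phi(n) = (5-1)(19-1) = 4 * 18 = 72.
Step 3: Find d = 11^(-1) mod 72 = 59.
  Verify: 11 * 59 = 649 = 1 (mod 72).
Step 4: C = 16^11 mod 95 = 66.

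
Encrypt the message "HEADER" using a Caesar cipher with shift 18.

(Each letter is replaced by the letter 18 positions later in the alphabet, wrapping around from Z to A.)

Step 1: For each letter, shift forward by 18 positions (mod 26).
  H (position 7) -> position (7+18) mod 26 = 25 -> Z
  E (position 4) -> position (4+18) mod 26 = 22 -> W
  A (position 0) -> position (0+18) mod 26 = 18 -> S
  D (position 3) -> position (3+18) mod 26 = 21 -> V
  E (position 4) -> position (4+18) mod 26 = 22 -> W
  R (position 17) -> position (17+18) mod 26 = 9 -> J
Result: ZWSVWJ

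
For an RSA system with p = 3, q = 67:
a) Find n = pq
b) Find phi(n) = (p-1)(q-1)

Step 1: n = p * q = 3 * 67 = 201.
Step 2: phi(n) = (p-1)(q-1) = 2 * 66 = 132.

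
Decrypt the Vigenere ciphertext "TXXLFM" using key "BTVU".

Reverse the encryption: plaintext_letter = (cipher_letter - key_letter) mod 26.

Step 1: Extend key: BTVUBT
Step 2: Decrypt each letter (c - k) mod 26:
  T(19) - B(1) = (19-1) mod 26 = 18 = S
  X(23) - T(19) = (23-19) mod 26 = 4 = E
  X(23) - V(21) = (23-21) mod 26 = 2 = C
  L(11) - U(20) = (11-20) mod 26 = 17 = R
  F(5) - B(1) = (5-1) mod 26 = 4 = E
  M(12) - T(19) = (12-19) mod 26 = 19 = T
Plaintext: SECRET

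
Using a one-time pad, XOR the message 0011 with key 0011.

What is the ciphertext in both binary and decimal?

Step 1: Write out the XOR operation bit by bit:
  Message: 0011
  Key:     0011
  XOR:     0000
Step 2: Convert to decimal: 0000 = 0.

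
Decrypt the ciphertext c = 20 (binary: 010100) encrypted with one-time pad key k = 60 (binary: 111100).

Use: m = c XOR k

Step 1: XOR ciphertext with key:
  Ciphertext: 010100
  Key:        111100
  XOR:        101000
Step 2: Plaintext = 101000 = 40 in decimal.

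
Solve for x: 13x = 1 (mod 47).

Step 1: We need x such that 13 * x = 1 (mod 47).
Step 2: Using the extended Euclidean algorithm or trial:
  13 * 29 = 377 = 8 * 47 + 1.
Step 3: Since 377 mod 47 = 1, the inverse is x = 29.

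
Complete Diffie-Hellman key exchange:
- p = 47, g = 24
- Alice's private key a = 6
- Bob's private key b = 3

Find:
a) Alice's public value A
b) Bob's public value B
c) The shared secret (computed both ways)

Step 1: A = g^a mod p = 24^6 mod 47 = 36.
Step 2: B = g^b mod p = 24^3 mod 47 = 6.
Step 3: Alice computes s = B^a mod p = 6^6 mod 47 = 32.
Step 4: Bob computes s = A^b mod p = 36^3 mod 47 = 32.
Both sides agree: shared secret = 32.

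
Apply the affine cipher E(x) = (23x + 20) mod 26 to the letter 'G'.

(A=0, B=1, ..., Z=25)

Step 1: Convert 'G' to number: x = 6.
Step 2: E(6) = (23 * 6 + 20) mod 26 = 158 mod 26 = 2.
Step 3: Convert 2 back to letter: C.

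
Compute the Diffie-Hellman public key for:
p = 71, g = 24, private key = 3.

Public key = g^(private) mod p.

Step 1: A = g^a mod p = 24^3 mod 71.
  24^1 mod 71 = 24
  24^2 mod 71 = (24 * 24) mod 71 = 8
  24^3 mod 71 = (8 * 24) mod 71 = 50
Result: A = 50.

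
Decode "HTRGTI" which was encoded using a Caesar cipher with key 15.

Step 1: Reverse the shift by subtracting 15 from each letter position.
  H (position 7) -> position (7-15) mod 26 = 18 -> S
  T (position 19) -> position (19-15) mod 26 = 4 -> E
  R (position 17) -> position (17-15) mod 26 = 2 -> C
  G (position 6) -> position (6-15) mod 26 = 17 -> R
  T (position 19) -> position (19-15) mod 26 = 4 -> E
  I (position 8) -> position (8-15) mod 26 = 19 -> T
Decrypted message: SECRET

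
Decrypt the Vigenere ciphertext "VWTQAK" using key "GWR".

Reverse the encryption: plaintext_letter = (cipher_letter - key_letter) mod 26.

Step 1: Extend key: GWRGWR
Step 2: Decrypt each letter (c - k) mod 26:
  V(21) - G(6) = (21-6) mod 26 = 15 = P
  W(22) - W(22) = (22-22) mod 26 = 0 = A
  T(19) - R(17) = (19-17) mod 26 = 2 = C
  Q(16) - G(6) = (16-6) mod 26 = 10 = K
  A(0) - W(22) = (0-22) mod 26 = 4 = E
  K(10) - R(17) = (10-17) mod 26 = 19 = T
Plaintext: PACKET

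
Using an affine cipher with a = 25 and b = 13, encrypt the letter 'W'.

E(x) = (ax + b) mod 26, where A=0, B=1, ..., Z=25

Step 1: Convert 'W' to number: x = 22.
Step 2: E(22) = (25 * 22 + 13) mod 26 = 563 mod 26 = 17.
Step 3: Convert 17 back to letter: R.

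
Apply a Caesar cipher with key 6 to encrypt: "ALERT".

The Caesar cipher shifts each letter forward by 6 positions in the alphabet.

Step 1: For each letter, shift forward by 6 positions (mod 26).
  A (position 0) -> position (0+6) mod 26 = 6 -> G
  L (position 11) -> position (11+6) mod 26 = 17 -> R
  E (position 4) -> position (4+6) mod 26 = 10 -> K
  R (position 17) -> position (17+6) mod 26 = 23 -> X
  T (position 19) -> position (19+6) mod 26 = 25 -> Z
Result: GRKXZ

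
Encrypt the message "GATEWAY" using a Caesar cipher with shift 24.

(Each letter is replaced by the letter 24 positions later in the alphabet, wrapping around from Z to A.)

Step 1: For each letter, shift forward by 24 positions (mod 26).
  G (position 6) -> position (6+24) mod 26 = 4 -> E
  A (position 0) -> position (0+24) mod 26 = 24 -> Y
  T (position 19) -> position (19+24) mod 26 = 17 -> R
  E (position 4) -> position (4+24) mod 26 = 2 -> C
  W (position 22) -> position (22+24) mod 26 = 20 -> U
  A (position 0) -> position (0+24) mod 26 = 24 -> Y
  Y (position 24) -> position (24+24) mod 26 = 22 -> W
Result: EYRCUYW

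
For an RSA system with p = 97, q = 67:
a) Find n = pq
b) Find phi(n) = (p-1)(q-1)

Step 1: n = p * q = 97 * 67 = 6499.
Step 2: phi(n) = (p-1)(q-1) = 96 * 66 = 6336.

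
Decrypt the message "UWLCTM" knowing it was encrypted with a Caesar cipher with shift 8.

Step 1: Reverse the shift by subtracting 8 from each letter position.
  U (position 20) -> position (20-8) mod 26 = 12 -> M
  W (position 22) -> position (22-8) mod 26 = 14 -> O
  L (position 11) -> position (11-8) mod 26 = 3 -> D
  C (position 2) -> position (2-8) mod 26 = 20 -> U
  T (position 19) -> position (19-8) mod 26 = 11 -> L
  M (position 12) -> position (12-8) mod 26 = 4 -> E
Decrypted message: MODULE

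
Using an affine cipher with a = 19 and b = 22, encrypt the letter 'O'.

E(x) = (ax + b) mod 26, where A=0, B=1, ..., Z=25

Step 1: Convert 'O' to number: x = 14.
Step 2: E(14) = (19 * 14 + 22) mod 26 = 288 mod 26 = 2.
Step 3: Convert 2 back to letter: C.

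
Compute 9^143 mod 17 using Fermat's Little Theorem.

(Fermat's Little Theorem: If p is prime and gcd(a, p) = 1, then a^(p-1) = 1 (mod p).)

Step 1: Since 17 is prime, by Fermat's Little Theorem: 9^16 = 1 (mod 17).
Step 2: Reduce exponent: 143 mod 16 = 15.
Step 3: So 9^143 = 9^15 (mod 17).
Step 4: 9^15 mod 17 = 2.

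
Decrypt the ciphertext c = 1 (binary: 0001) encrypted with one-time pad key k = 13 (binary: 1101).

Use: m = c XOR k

Step 1: XOR ciphertext with key:
  Ciphertext: 0001
  Key:        1101
  XOR:        1100
Step 2: Plaintext = 1100 = 12 in decimal.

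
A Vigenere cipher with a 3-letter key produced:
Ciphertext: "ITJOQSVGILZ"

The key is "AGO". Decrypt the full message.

Step 1: Key 'AGO' has length 3. Extended key: AGOAGOAGOAG
Step 2: Decrypt each position:
  I(8) - A(0) = 8 = I
  T(19) - G(6) = 13 = N
  J(9) - O(14) = 21 = V
  O(14) - A(0) = 14 = O
  Q(16) - G(6) = 10 = K
  S(18) - O(14) = 4 = E
  V(21) - A(0) = 21 = V
  G(6) - G(6) = 0 = A
  I(8) - O(14) = 20 = U
  L(11) - A(0) = 11 = L
  Z(25) - G(6) = 19 = T
Plaintext: INVOKEVAULT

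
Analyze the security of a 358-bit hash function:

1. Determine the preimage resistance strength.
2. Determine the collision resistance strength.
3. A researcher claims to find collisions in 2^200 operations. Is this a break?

Step 1: Preimage resistance requires brute-force of 2^358 operations.
Step 2: Collision resistance (birthday bound) = 2^(358/2) = 2^179.
Step 3: The claimed attack costs 2^200 operations.
Step 4: Since 2^200 >= 2^179, the claimed attack is no faster than the generic birthday attack, so this does not break collision resistance.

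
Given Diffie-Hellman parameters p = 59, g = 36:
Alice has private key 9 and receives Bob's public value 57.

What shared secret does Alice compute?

Step 1: s = B^a mod p = 57^9 mod 59.
  57^1 mod 59 = 57
  57^2 mod 59 = (57 * 57) mod 59 = 4
  57^3 mod 59 = (4 * 57) mod 59 = 51
  57^4 mod 59 = (51 * 57) mod 59 = 16
  57^5 mod 59 = (16 * 57) mod 59 = 27
  57^6 mod 59 = (27 * 57) mod 59 = 5
  57^7 mod 59 = (5 * 57) mod 59 = 49
  57^8 mod 59 = (49 * 57) mod 59 = 20
  57^9 mod 59 = (20 * 57) mod 59 = 19
Result: shared secret = 19.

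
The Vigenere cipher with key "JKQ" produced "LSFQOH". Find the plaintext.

Step 1: Extend key: JKQJKQ
Step 2: Decrypt each letter (c - k) mod 26:
  L(11) - J(9) = (11-9) mod 26 = 2 = C
  S(18) - K(10) = (18-10) mod 26 = 8 = I
  F(5) - Q(16) = (5-16) mod 26 = 15 = P
  Q(16) - J(9) = (16-9) mod 26 = 7 = H
  O(14) - K(10) = (14-10) mod 26 = 4 = E
  H(7) - Q(16) = (7-16) mod 26 = 17 = R
Plaintext: CIPHER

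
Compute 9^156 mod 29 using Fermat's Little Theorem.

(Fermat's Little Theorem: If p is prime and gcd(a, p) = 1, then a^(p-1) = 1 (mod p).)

Step 1: Since 29 is prime, by Fermat's Little Theorem: 9^28 = 1 (mod 29).
Step 2: Reduce exponent: 156 mod 28 = 16.
Step 3: So 9^156 = 9^16 (mod 29).
Step 4: 9^16 mod 29 = 23.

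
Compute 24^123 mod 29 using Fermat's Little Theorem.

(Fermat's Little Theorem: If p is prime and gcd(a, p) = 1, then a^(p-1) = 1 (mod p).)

Step 1: Since 29 is prime, by Fermat's Little Theorem: 24^28 = 1 (mod 29).
Step 2: Reduce exponent: 123 mod 28 = 11.
Step 3: So 24^123 = 24^11 (mod 29).
Step 4: 24^11 mod 29 = 16.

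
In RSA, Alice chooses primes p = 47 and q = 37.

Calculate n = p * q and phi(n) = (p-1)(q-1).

Step 1: n = p * q = 47 * 37 = 1739.
Step 2: phi(n) = (p-1)(q-1) = 46 * 36 = 1656.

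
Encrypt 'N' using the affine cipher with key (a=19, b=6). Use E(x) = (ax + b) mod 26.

Step 1: Convert 'N' to number: x = 13.
Step 2: E(13) = (19 * 13 + 6) mod 26 = 253 mod 26 = 19.
Step 3: Convert 19 back to letter: T.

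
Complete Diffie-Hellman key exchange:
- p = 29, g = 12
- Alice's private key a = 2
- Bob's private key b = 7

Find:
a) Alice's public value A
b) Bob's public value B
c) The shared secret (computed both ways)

Step 1: A = g^a mod p = 12^2 mod 29 = 28.
Step 2: B = g^b mod p = 12^7 mod 29 = 17.
Step 3: Alice computes s = B^a mod p = 17^2 mod 29 = 28.
Step 4: Bob computes s = A^b mod p = 28^7 mod 29 = 28.
Both sides agree: shared secret = 28.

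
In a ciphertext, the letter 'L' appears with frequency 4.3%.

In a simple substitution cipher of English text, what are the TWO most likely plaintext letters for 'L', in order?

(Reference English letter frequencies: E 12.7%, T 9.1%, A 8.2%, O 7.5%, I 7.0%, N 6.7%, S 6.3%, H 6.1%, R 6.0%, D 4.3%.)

Step 1: Observed frequency of 'L' is 4.3%.
Step 2: Compute distances to each reference frequency and sort:
  D (4.3%): difference = 0.0% <-- BEST
  R (6.0%): difference = 1.7% <-- RUNNER-UP
  H (6.1%): difference = 1.8%
  S (6.3%): difference = 2.0%
  N (6.7%): difference = 2.4%
Step 3: Most likely is 'D' (4.3%, diff 0.0%); second most likely is 'R' (6.0%, diff 1.7%).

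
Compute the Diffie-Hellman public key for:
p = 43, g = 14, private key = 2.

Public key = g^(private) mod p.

Step 1: A = g^a mod p = 14^2 mod 43.
  14^1 mod 43 = 14
  14^2 mod 43 = (14 * 14) mod 43 = 24
Result: A = 24.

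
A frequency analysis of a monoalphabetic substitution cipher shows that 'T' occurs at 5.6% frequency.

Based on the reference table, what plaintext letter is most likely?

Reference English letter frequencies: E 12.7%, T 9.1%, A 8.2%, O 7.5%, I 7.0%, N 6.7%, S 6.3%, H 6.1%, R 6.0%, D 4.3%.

Step 1: The observed frequency is 5.6%.
Step 2: Compare with English frequencies:
  E: 12.7% (difference: 7.1%)
  T: 9.1% (difference: 3.5%)
  A: 8.2% (difference: 2.6%)
  O: 7.5% (difference: 1.9%)
  I: 7.0% (difference: 1.4%)
  N: 6.7% (difference: 1.1%)
  S: 6.3% (difference: 0.7%)
  H: 6.1% (difference: 0.5%)
  R: 6.0% (difference: 0.4%) <-- closest
  D: 4.3% (difference: 1.3%)
Step 3: 'T' most likely represents 'R' (frequency 6.0%).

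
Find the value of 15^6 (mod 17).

Step 1: Compute 15^6 mod 17 step by step, reducing modulo 17 at each step.
  15^1 mod 17 = 15
  15^2 mod 17 = (15 * 15) mod 17 = 4
  15^3 mod 17 = (4 * 15) mod 17 = 9
  15^4 mod 17 = (9 * 15) mod 17 = 16
  15^5 mod 17 = (16 * 15) mod 17 = 2
  15^6 mod 17 = (2 * 15) mod 17 = 13
Step 2: Result = 13.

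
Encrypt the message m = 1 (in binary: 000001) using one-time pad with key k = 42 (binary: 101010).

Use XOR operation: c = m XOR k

Step 1: Write out the XOR operation bit by bit:
  Message: 000001
  Key:     101010
  XOR:     101011
Step 2: Convert to decimal: 101011 = 43.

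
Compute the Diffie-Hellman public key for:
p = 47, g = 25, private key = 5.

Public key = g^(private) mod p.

Step 1: A = g^a mod p = 25^5 mod 47.
  25^1 mod 47 = 25
  25^2 mod 47 = (25 * 25) mod 47 = 14
  25^3 mod 47 = (14 * 25) mod 47 = 21
  25^4 mod 47 = (21 * 25) mod 47 = 8
  25^5 mod 47 = (8 * 25) mod 47 = 12
Result: A = 12.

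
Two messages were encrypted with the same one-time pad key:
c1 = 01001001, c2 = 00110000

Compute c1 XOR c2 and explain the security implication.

Step 1: c1 XOR c2 = (m1 XOR k) XOR (m2 XOR k).
Step 2: By XOR associativity/commutativity: = m1 XOR m2 XOR k XOR k = m1 XOR m2.
Step 3: 01001001 XOR 00110000 = 01111001 = 121.
Step 4: The key cancels out! An attacker learns m1 XOR m2 = 121, revealing the relationship between plaintexts.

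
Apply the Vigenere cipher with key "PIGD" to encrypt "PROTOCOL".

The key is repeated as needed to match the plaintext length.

Step 1: Repeat key to match plaintext length:
  Plaintext: PROTOCOL
  Key:       PIGDPIGD
Step 2: Encrypt each letter:
  P(15) + P(15) = (15+15) mod 26 = 4 = E
  R(17) + I(8) = (17+8) mod 26 = 25 = Z
  O(14) + G(6) = (14+6) mod 26 = 20 = U
  T(19) + D(3) = (19+3) mod 26 = 22 = W
  O(14) + P(15) = (14+15) mod 26 = 3 = D
  C(2) + I(8) = (2+8) mod 26 = 10 = K
  O(14) + G(6) = (14+6) mod 26 = 20 = U
  L(11) + D(3) = (11+3) mod 26 = 14 = O
Ciphertext: EZUWDKUO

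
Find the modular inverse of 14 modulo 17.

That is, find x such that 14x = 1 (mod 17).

Step 1: We need x such that 14 * x = 1 (mod 17).
Step 2: Using the extended Euclidean algorithm or trial:
  14 * 11 = 154 = 9 * 17 + 1.
Step 3: Since 154 mod 17 = 1, the inverse is x = 11.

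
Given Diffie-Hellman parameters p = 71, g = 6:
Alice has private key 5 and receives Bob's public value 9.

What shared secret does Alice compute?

Step 1: s = B^a mod p = 9^5 mod 71.
  9^1 mod 71 = 9
  9^2 mod 71 = (9 * 9) mod 71 = 10
  9^3 mod 71 = (10 * 9) mod 71 = 19
  9^4 mod 71 = (19 * 9) mod 71 = 29
  9^5 mod 71 = (29 * 9) mod 71 = 48
Result: shared secret = 48.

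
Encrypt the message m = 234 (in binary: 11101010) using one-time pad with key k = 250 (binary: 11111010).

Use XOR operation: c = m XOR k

Step 1: Write out the XOR operation bit by bit:
  Message: 11101010
  Key:     11111010
  XOR:     00010000
Step 2: Convert to decimal: 00010000 = 16.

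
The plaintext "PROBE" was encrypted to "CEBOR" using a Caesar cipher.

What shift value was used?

Step 1: Compare first letters: P (position 15) -> C (position 2).
Step 2: Shift = (2 - 15) mod 26 = 13.
The shift value is 13.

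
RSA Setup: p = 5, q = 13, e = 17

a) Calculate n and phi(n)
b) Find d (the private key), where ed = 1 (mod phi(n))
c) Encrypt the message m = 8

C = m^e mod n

Step 1: n = 5 * 13 = 65.
Step 2: phi(n) = (5-1)(13-1) = 4 * 12 = 48.
Step 3: Find d = 17^(-1) mod 48 = 17.
  Verify: 17 * 17 = 289 = 1 (mod 48).
Step 4: C = 8^17 mod 65 = 8.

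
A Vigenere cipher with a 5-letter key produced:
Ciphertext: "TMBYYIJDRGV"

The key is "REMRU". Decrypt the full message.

Step 1: Key 'REMRU' has length 5. Extended key: REMRUREMRUR
Step 2: Decrypt each position:
  T(19) - R(17) = 2 = C
  M(12) - E(4) = 8 = I
  B(1) - M(12) = 15 = P
  Y(24) - R(17) = 7 = H
  Y(24) - U(20) = 4 = E
  I(8) - R(17) = 17 = R
  J(9) - E(4) = 5 = F
  D(3) - M(12) = 17 = R
  R(17) - R(17) = 0 = A
  G(6) - U(20) = 12 = M
  V(21) - R(17) = 4 = E
Plaintext: CIPHERFRAME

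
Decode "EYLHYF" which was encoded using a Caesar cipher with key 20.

Step 1: Reverse the shift by subtracting 20 from each letter position.
  E (position 4) -> position (4-20) mod 26 = 10 -> K
  Y (position 24) -> position (24-20) mod 26 = 4 -> E
  L (position 11) -> position (11-20) mod 26 = 17 -> R
  H (position 7) -> position (7-20) mod 26 = 13 -> N
  Y (position 24) -> position (24-20) mod 26 = 4 -> E
  F (position 5) -> position (5-20) mod 26 = 11 -> L
Decrypted message: KERNEL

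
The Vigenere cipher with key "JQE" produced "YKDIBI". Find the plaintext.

Step 1: Extend key: JQEJQE
Step 2: Decrypt each letter (c - k) mod 26:
  Y(24) - J(9) = (24-9) mod 26 = 15 = P
  K(10) - Q(16) = (10-16) mod 26 = 20 = U
  D(3) - E(4) = (3-4) mod 26 = 25 = Z
  I(8) - J(9) = (8-9) mod 26 = 25 = Z
  B(1) - Q(16) = (1-16) mod 26 = 11 = L
  I(8) - E(4) = (8-4) mod 26 = 4 = E
Plaintext: PUZZLE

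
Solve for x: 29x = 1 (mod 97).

Step 1: We need x such that 29 * x = 1 (mod 97).
Step 2: Using the extended Euclidean algorithm or trial:
  29 * 87 = 2523 = 26 * 97 + 1.
Step 3: Since 2523 mod 97 = 1, the inverse is x = 87.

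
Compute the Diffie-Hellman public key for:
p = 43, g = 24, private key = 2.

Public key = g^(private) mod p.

Step 1: A = g^a mod p = 24^2 mod 43.
  24^1 mod 43 = 24
  24^2 mod 43 = (24 * 24) mod 43 = 17
Result: A = 17.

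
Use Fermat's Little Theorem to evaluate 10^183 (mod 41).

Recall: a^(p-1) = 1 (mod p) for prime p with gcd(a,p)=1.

Step 1: Since 41 is prime, by Fermat's Little Theorem: 10^40 = 1 (mod 41).
Step 2: Reduce exponent: 183 mod 40 = 23.
Step 3: So 10^183 = 10^23 (mod 41).
Step 4: 10^23 mod 41 = 16.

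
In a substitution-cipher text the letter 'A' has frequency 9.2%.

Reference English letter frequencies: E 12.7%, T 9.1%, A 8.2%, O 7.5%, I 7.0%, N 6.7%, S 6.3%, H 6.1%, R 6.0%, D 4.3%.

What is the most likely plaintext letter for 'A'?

Step 1: The observed frequency is 9.2%.
Step 2: Compare with English frequencies:
  E: 12.7% (difference: 3.5%)
  T: 9.1% (difference: 0.1%) <-- closest
  A: 8.2% (difference: 1.0%)
  O: 7.5% (difference: 1.7%)
  I: 7.0% (difference: 2.2%)
  N: 6.7% (difference: 2.5%)
  S: 6.3% (difference: 2.9%)
  H: 6.1% (difference: 3.1%)
  R: 6.0% (difference: 3.2%)
  D: 4.3% (difference: 4.9%)
Step 3: 'A' most likely represents 'T' (frequency 9.1%).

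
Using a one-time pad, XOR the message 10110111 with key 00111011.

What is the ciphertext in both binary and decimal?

Step 1: Write out the XOR operation bit by bit:
  Message: 10110111
  Key:     00111011
  XOR:     10001100
Step 2: Convert to decimal: 10001100 = 140.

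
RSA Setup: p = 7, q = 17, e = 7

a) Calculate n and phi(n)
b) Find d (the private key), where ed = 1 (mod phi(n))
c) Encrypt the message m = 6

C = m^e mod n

Step 1: n = 7 * 17 = 119.
Step 2: phi(n) = (7-1)(17-1) = 6 * 16 = 96.
Step 3: Find d = 7^(-1) mod 96 = 55.
  Verify: 7 * 55 = 385 = 1 (mod 96).
Step 4: C = 6^7 mod 119 = 48.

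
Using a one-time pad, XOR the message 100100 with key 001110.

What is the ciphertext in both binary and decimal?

Step 1: Write out the XOR operation bit by bit:
  Message: 100100
  Key:     001110
  XOR:     101010
Step 2: Convert to decimal: 101010 = 42.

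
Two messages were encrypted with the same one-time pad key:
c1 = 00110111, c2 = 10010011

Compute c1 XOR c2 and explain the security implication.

Step 1: c1 XOR c2 = (m1 XOR k) XOR (m2 XOR k).
Step 2: By XOR associativity/commutativity: = m1 XOR m2 XOR k XOR k = m1 XOR m2.
Step 3: 00110111 XOR 10010011 = 10100100 = 164.
Step 4: The key cancels out! An attacker learns m1 XOR m2 = 164, revealing the relationship between plaintexts.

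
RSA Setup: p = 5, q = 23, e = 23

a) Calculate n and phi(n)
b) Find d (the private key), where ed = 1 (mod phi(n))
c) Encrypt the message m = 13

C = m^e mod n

Step 1: n = 5 * 23 = 115.
Step 2: phi(n) = (5-1)(23-1) = 4 * 22 = 88.
Step 3: Find d = 23^(-1) mod 88 = 23.
  Verify: 23 * 23 = 529 = 1 (mod 88).
Step 4: C = 13^23 mod 115 = 82.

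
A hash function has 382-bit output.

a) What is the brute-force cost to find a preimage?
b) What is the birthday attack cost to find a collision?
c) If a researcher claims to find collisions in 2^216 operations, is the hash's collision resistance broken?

Step 1: Preimage resistance requires brute-force of 2^382 operations.
Step 2: Collision resistance (birthday bound) = 2^(382/2) = 2^191.
Step 3: The claimed attack costs 2^216 operations.
Step 4: Since 2^216 >= 2^191, the claimed attack is no faster than the generic birthday attack, so this does not break collision resistance.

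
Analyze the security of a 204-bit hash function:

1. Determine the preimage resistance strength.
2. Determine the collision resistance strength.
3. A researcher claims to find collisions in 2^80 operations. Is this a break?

Step 1: Preimage resistance requires brute-force of 2^204 operations.
Step 2: Collision resistance (birthday bound) = 2^(204/2) = 2^102.
Step 3: The claimed attack costs 2^80 operations.
Step 4: Since 2^80 < 2^102, the claimed attack beats the generic birthday bound, so collision resistance is broken.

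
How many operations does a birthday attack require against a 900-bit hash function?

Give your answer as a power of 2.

Step 1: The birthday paradox gives collision probability ~50% after sqrt(2^n) = 2^(n/2) hashes.
Step 2: For 900-bit output: 2^(900/2) = 2^450.
Step 3: Approximately 2^450 hash computations needed.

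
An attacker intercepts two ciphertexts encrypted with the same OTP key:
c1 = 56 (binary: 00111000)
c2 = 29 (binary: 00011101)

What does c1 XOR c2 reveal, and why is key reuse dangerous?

Step 1: c1 XOR c2 = (m1 XOR k) XOR (m2 XOR k).
Step 2: By XOR associativity/commutativity: = m1 XOR m2 XOR k XOR k = m1 XOR m2.
Step 3: 00111000 XOR 00011101 = 00100101 = 37.
Step 4: The key cancels out! An attacker learns m1 XOR m2 = 37, revealing the relationship between plaintexts.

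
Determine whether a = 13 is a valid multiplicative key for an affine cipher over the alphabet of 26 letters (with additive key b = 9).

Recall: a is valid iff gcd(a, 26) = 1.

Step 1: Compute gcd(13, 26).
Step 2: gcd(13, 26) = 13.
Since gcd = 13 != 1, 13 shares a common factor with 26, so it cannot be used.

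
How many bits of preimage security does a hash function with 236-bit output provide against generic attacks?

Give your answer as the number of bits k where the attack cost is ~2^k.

Step 1: The hash has a 236-bit output.
Step 2: Preimage resistance means: given a digest h(x), it should be infeasible to find any input that hashes to it.
With a 236-bit output there are 2^236 possible digests, so a generic brute-force preimage search costs about 2^236 evaluations.
Step 3: Security level = 236 bits.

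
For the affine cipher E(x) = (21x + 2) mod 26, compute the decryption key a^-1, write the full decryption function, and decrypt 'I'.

Step 1: Find a^-1, the modular inverse of 21 mod 26.
Step 2: We need 21 * a^-1 = 1 (mod 26).
Step 3: 21 * 5 = 105 = 4 * 26 + 1, so a^-1 = 5.
Step 4: D(y) = 5(y - 2) mod 26.
Step 5: Apply to 'I' (y = 8): D(8) = 5 * (8 - 2) mod 26 = 5 * 6 mod 26 = 4 -> 'E'.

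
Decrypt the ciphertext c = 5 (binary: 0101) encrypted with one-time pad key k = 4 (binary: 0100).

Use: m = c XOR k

Step 1: XOR ciphertext with key:
  Ciphertext: 0101
  Key:        0100
  XOR:        0001
Step 2: Plaintext = 0001 = 1 in decimal.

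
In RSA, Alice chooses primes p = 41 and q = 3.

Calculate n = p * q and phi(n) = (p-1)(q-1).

Step 1: n = p * q = 41 * 3 = 123.
Step 2: phi(n) = (p-1)(q-1) = 40 * 2 = 80.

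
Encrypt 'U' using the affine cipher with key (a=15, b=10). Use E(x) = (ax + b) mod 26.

Step 1: Convert 'U' to number: x = 20.
Step 2: E(20) = (15 * 20 + 10) mod 26 = 310 mod 26 = 24.
Step 3: Convert 24 back to letter: Y.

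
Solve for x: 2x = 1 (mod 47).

Step 1: We need x such that 2 * x = 1 (mod 47).
Step 2: Using the extended Euclidean algorithm or trial:
  2 * 24 = 48 = 1 * 47 + 1.
Step 3: Since 48 mod 47 = 1, the inverse is x = 24.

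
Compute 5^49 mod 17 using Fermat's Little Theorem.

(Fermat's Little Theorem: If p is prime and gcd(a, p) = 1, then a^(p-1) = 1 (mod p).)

Step 1: Since 17 is prime, by Fermat's Little Theorem: 5^16 = 1 (mod 17).
Step 2: Reduce exponent: 49 mod 16 = 1.
Step 3: So 5^49 = 5^1 (mod 17).
Step 4: 5^1 mod 17 = 5.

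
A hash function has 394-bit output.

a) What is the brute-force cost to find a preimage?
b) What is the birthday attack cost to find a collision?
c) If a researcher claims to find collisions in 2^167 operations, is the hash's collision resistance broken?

Step 1: Preimage resistance requires brute-force of 2^394 operations.
Step 2: Collision resistance (birthday bound) = 2^(394/2) = 2^197.
Step 3: The claimed attack costs 2^167 operations.
Step 4: Since 2^167 < 2^197, the claimed attack beats the generic birthday bound, so collision resistance is broken.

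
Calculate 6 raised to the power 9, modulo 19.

Step 1: Compute 6^9 mod 19 step by step, reducing modulo 19 at each step.
  6^1 mod 19 = 6
  6^2 mod 19 = (6 * 6) mod 19 = 17
  6^3 mod 19 = (17 * 6) mod 19 = 7
  6^4 mod 19 = (7 * 6) mod 19 = 4
  6^5 mod 19 = (4 * 6) mod 19 = 5
  6^6 mod 19 = (5 * 6) mod 19 = 11
  6^7 mod 19 = (11 * 6) mod 19 = 9
  6^8 mod 19 = (9 * 6) mod 19 = 16
  6^9 mod 19 = (16 * 6) mod 19 = 1
Step 2: Result = 1.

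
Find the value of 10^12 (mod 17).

Step 1: Compute 10^12 mod 17 step by step, reducing modulo 17 at each step.
  10^1 mod 17 = 10
  10^2 mod 17 = (10 * 10) mod 17 = 15
  10^3 mod 17 = (15 * 10) mod 17 = 14
  10^4 mod 17 = (14 * 10) mod 17 = 4
  10^5 mod 17 = (4 * 10) mod 17 = 6
  10^6 mod 17 = (6 * 10) mod 17 = 9
  10^7 mod 17 = (9 * 10) mod 17 = 5
  10^8 mod 17 = (5 * 10) mod 17 = 16
  10^9 mod 17 = (16 * 10) mod 17 = 7
  10^10 mod 17 = (7 * 10) mod 17 = 2
  10^11 mod 17 = (2 * 10) mod 17 = 3
  10^12 mod 17 = (3 * 10) mod 17 = 13
Step 2: Result = 13.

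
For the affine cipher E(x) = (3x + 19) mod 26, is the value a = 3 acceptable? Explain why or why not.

Step 1: Compute gcd(3, 26).
Step 2: gcd(3, 26) = 1.
Since gcd = 1, 3 is coprime with 26, so it is a valid key.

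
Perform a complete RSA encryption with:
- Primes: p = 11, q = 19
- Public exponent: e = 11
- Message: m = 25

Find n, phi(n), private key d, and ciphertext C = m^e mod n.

Step 1: n = 11 * 19 = 209.
Step 2: phi(n) = (11-1)(19-1) = 10 * 18 = 180.
Step 3: Find d = 11^(-1) mod 180 = 131.
  Verify: 11 * 131 = 1441 = 1 (mod 180).
Step 4: C = 25^11 mod 209 = 36.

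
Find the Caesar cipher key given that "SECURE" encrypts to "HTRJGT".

Step 1: Compare first letters: S (position 18) -> H (position 7).
Step 2: Shift = (7 - 18) mod 26 = 15.
The shift value is 15.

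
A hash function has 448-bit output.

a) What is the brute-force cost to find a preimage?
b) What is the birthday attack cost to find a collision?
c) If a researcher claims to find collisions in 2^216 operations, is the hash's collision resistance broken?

Step 1: Preimage resistance requires brute-force of 2^448 operations.
Step 2: Collision resistance (birthday bound) = 2^(448/2) = 2^224.
Step 3: The claimed attack costs 2^216 operations.
Step 4: Since 2^216 < 2^224, the claimed attack beats the generic birthday bound, so collision resistance is broken.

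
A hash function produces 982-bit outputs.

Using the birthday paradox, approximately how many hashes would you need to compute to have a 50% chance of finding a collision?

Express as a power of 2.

Step 1: The birthday paradox gives collision probability ~50% after sqrt(2^n) = 2^(n/2) hashes.
Step 2: For 982-bit output: 2^(982/2) = 2^491.
Step 3: Approximately 2^491 hash computations needed.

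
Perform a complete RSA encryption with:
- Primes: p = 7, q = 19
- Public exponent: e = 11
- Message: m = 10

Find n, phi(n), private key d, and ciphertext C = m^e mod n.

Step 1: n = 7 * 19 = 133.
Step 2: phi(n) = (7-1)(19-1) = 6 * 18 = 108.
Step 3: Find d = 11^(-1) mod 108 = 59.
  Verify: 11 * 59 = 649 = 1 (mod 108).
Step 4: C = 10^11 mod 133 = 33.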